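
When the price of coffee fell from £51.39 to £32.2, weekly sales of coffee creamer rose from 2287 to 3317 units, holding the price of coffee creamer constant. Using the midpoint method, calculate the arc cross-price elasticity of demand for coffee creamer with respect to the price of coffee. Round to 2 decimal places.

ΔQ_A = 3317 − 2287 = 1030; ΔP_B = 32.2 − 51.39 = -19.19.
Midpoints: Q̄_A = 2802.0, P̄_B = 41.80.
ε = (ΔQ_A/Q̄_A)/(ΔP_B/P̄_B) = (1030/2802.0)/(-19.19/41.80) ≈ -0.80.

-0.80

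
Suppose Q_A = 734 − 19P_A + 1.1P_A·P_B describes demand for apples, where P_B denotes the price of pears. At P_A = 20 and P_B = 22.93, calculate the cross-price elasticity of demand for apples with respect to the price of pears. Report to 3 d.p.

0.588

At P_A = 20 and P_B = 22.93: Q_A = 858.46.
∂Q_A/∂P_B = 1.1P_A = 1.1(20) = 22.0000.
ε = (∂Q_A/∂P_B)(P_B/Q_A) = 22.0000 × (22.93/858.46) ≈ 0.588.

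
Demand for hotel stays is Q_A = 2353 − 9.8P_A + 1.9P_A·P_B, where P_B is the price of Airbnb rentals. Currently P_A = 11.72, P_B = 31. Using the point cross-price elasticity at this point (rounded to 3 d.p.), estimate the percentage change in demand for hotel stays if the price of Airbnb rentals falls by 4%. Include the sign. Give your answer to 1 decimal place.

At P_A = 11.72, P_B = 31: Q_A = 2928.452.
∂Q_A/∂P_B = 1.9P_A = 22.2680.
ε = (∂Q_A/∂P_B)(P_B/Q_A) = 22.2680 × 31/2928.452 ≈ 0.236.
%ΔQ_A ≈ ε × %ΔP_B = 0.236 × (-4%) = -0.9%.

-0.9%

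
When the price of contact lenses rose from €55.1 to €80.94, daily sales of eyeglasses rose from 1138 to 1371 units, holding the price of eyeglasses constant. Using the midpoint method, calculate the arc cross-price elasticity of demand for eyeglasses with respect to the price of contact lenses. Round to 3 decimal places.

ΔQ_A = 1371 − 1138 = 233; ΔP_B = 80.94 − 55.1 = 25.84.
Midpoints: Q̄_A = 1254.5, P̄_B = 68.02.
ε = (ΔQ_A/Q̄_A)/(ΔP_B/P̄_B) = (233/1254.5)/(25.84/68.02) ≈ 0.489.

0.489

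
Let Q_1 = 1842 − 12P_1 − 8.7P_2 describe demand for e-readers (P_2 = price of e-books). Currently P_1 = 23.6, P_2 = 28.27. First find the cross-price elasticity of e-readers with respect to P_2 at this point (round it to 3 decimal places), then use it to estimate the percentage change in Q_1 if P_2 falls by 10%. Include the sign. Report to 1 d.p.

At P_1 = 23.6, P_2 = 28.27: Q_1 = 1312.851.
∂Q_1/∂P_2 = -8.7.
ε = (∂Q_1/∂P_2)(P_2/Q_1) = -8.7000 × 28.27/1312.851 ≈ -0.187.
%ΔQ_1 ≈ ε × %ΔP_2 = -0.187 × (-10%) = 1.9%.

1.9%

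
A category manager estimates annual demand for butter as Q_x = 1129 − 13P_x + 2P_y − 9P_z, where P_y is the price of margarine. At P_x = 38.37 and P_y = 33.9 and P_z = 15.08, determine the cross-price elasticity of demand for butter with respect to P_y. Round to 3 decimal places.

At P_x = 38.37 and P_y = 33.9 and P_z = 15.08: Q_x = 562.27.
∂Q_x/∂P_y = 2.
ε = (∂Q_x/∂P_y)(P_y/Q_x) = 2 × (33.9/562.27) ≈ 0.121.

0.121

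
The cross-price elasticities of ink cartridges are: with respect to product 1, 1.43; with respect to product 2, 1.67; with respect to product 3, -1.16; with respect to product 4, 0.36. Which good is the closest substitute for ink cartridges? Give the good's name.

Substitutes have ε > 0. Among the positive values, 1.67 (product 2) is largest.

product 2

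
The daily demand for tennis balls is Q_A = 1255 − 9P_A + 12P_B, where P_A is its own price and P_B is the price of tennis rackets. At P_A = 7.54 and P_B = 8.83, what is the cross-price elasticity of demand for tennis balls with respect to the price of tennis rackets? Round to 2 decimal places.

0.08

At P_A = 7.54 and P_B = 8.83: Q_A = 1293.1.
∂Q_A/∂P_B = 12.
ε = (∂Q_A/∂P_B)(P_B/Q_A) = 12 × (8.83/1293.1) ≈ 0.08.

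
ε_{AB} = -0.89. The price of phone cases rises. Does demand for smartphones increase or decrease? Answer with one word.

ε < 0 and the price of phone cases rises, so the quantity of smartphones moves in the opposite direction: it decreases.

decrease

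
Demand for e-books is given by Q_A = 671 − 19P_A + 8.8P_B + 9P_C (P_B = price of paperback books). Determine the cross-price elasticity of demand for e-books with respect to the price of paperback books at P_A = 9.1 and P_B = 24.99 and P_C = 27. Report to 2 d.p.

0.23

At P_A = 9.1 and P_B = 24.99 and P_C = 27: Q_A = 961.012.
∂Q_A/∂P_B = 8.8.
ε = (∂Q_A/∂P_B)(P_B/Q_A) = 8.8 × (24.99/961.012) ≈ 0.23.
Since ε > 0, e-books and paperback books are substitutes.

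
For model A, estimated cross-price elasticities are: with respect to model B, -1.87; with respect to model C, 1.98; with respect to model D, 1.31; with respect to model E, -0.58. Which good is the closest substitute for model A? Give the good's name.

Substitutes have ε > 0. Among the positive values, 1.98 (model C) is largest.

model C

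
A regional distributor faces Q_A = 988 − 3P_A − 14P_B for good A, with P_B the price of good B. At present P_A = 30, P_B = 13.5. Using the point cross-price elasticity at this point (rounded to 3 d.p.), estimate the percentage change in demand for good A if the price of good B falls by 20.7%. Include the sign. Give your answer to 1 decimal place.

5.5%

At P_A = 30, P_B = 13.5: Q_A = 709.
∂Q_A/∂P_B = -14.
ε = (∂Q_A/∂P_B)(P_B/Q_A) = -14.0000 × 13.5/709 ≈ -0.267.
%ΔQ_A ≈ ε × %ΔP_B = -0.267 × (-20.7%) = 5.5%.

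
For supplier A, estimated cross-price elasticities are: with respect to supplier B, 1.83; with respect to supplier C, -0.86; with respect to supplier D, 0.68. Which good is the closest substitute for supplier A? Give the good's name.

supplier B

Substitutes have ε > 0. Among the positive values, 1.83 (supplier B) is largest.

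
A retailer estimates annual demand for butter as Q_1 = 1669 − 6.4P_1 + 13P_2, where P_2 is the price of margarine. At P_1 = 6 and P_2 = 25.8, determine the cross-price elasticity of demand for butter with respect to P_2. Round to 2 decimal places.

0.17

At P_1 = 6 and P_2 = 25.8: Q_1 = 1966.
∂Q_1/∂P_2 = 13.
ε = (∂Q_1/∂P_2)(P_2/Q_1) = 13 × (25.8/1966) ≈ 0.17.
Since ε > 0, butter and margarine are substitutes.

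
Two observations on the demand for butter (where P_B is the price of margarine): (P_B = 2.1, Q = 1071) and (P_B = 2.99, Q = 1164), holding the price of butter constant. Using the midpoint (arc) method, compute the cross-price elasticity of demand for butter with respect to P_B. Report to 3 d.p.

ΔQ_A = 1164 − 1071 = 93; ΔP_B = 2.99 − 2.1 = 0.89.
Midpoints: Q̄_A = 1117.5, P̄_B = 2.54.
ε = (ΔQ_A/Q̄_A)/(ΔP_B/P̄_B) = (93/1117.5)/(0.89/2.54) ≈ 0.238.

0.238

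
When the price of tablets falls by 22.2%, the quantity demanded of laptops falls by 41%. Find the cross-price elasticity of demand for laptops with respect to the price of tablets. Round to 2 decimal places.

ε = (%ΔQ of laptops) / (%ΔP of tablets) = (-41%) / (-22.2%) ≈ 1.85.
Positive cross-price elasticity: substitutes.

1.85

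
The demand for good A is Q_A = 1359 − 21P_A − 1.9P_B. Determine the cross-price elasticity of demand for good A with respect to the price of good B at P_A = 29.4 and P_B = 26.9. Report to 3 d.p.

-0.074

At P_A = 29.4 and P_B = 26.9: Q_A = 690.49.
∂Q_A/∂P_B = -1.9.
ε = (∂Q_A/∂P_B)(P_B/Q_A) = -1.9 × (26.9/690.49) ≈ -0.074.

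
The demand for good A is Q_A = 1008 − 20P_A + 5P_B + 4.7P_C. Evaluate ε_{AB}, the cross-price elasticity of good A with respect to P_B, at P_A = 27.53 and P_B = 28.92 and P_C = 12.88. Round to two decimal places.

0.22

At P_A = 27.53 and P_B = 28.92 and P_C = 12.88: Q_A = 662.536.
∂Q_A/∂P_B = 5.
ε = (∂Q_A/∂P_B)(P_B/Q_A) = 5 × (28.92/662.536) ≈ 0.22.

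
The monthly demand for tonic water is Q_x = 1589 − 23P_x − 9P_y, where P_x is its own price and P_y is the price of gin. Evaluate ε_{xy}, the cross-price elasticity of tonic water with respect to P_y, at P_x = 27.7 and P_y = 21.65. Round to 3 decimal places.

-0.257

At P_x = 27.7 and P_y = 21.65: Q_x = 757.05.
∂Q_x/∂P_y = -9.
ε = (∂Q_x/∂P_y)(P_y/Q_x) = -9 × (21.65/757.05) ≈ -0.257.
Since ε < 0, tonic water and gin are complements.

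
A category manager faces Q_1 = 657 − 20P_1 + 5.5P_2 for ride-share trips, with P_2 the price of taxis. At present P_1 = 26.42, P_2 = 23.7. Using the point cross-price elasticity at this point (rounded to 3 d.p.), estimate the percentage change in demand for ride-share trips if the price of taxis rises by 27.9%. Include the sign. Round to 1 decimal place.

At P_1 = 26.42, P_2 = 23.7: Q_1 = 258.95.
∂Q_1/∂P_2 = 5.5.
ε = (∂Q_1/∂P_2)(P_2/Q_1) = 5.5000 × 23.7/258.95 ≈ 0.503.
%ΔQ_1 ≈ ε × %ΔP_2 = 0.503 × (27.9%) = 14.0%.

14.0%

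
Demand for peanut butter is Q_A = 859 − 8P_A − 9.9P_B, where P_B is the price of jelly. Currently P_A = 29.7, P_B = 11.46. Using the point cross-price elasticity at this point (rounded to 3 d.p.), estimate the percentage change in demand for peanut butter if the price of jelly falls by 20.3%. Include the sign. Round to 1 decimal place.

4.5%

At P_A = 29.7, P_B = 11.46: Q_A = 507.946.
∂Q_A/∂P_B = -9.9.
ε = (∂Q_A/∂P_B)(P_B/Q_A) = -9.9000 × 11.46/507.946 ≈ -0.223.
%ΔQ_A ≈ ε × %ΔP_B = -0.223 × (-20.3%) = 4.5%.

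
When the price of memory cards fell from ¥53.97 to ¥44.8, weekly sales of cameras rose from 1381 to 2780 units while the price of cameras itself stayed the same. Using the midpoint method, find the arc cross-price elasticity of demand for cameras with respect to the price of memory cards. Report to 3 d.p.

-3.621

ΔQ_A = 2780 − 1381 = 1399; ΔP_B = 44.8 − 53.97 = -9.17.
Midpoints: Q̄_A = 2080.5, P̄_B = 49.38.
ε = (ΔQ_A/Q̄_A)/(ΔP_B/P̄_B) = (1399/2080.5)/(-9.17/49.38) ≈ -3.621.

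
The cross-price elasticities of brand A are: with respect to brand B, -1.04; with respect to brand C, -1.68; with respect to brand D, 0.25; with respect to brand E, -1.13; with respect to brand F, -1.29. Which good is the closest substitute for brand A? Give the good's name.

brand D

Substitutes have ε > 0. Among the positive values, 0.25 (brand D) is largest.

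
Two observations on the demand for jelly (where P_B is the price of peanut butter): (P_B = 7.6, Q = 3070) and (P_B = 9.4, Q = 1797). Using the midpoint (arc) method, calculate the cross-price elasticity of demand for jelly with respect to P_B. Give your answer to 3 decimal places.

ΔQ_A = 1797 − 3070 = -1273; ΔP_B = 9.4 − 7.6 = 1.8.
Midpoints: Q̄_A = 2433.5, P̄_B = 8.50.
ε = (ΔQ_A/Q̄_A)/(ΔP_B/P̄_B) = (-1273/2433.5)/(1.8/8.50) ≈ -2.470.

-2.470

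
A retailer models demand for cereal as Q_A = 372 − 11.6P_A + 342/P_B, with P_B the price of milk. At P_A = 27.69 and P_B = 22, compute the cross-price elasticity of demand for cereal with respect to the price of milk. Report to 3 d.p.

-0.234

At P_A = 27.69 and P_B = 22: Q_A = 66.341.
∂Q_A/∂P_B = −342/P_B² = -0.7066.
ε = (∂Q_A/∂P_B)(P_B/Q_A) = -0.7066 × (22/66.341) ≈ -0.234.
ε < 0: complements.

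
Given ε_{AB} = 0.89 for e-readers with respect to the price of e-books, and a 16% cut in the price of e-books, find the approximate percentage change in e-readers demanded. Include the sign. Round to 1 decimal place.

-14.2%

%ΔQ ≈ ε × %ΔP of e-books = 0.89 × (-16%) = -14.2%.
Demand for e-readers falls by about 14.2%.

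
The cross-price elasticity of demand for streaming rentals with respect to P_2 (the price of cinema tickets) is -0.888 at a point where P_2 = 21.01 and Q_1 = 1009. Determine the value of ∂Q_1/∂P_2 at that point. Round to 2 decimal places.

-42.65

ε = (∂Q_1/∂P_2)·(P_2/Q_1) ⇒ ∂Q_1/∂P_2 = ε·Q_1/P_2 = -0.888 × 1009/21.01 ≈ -42.65.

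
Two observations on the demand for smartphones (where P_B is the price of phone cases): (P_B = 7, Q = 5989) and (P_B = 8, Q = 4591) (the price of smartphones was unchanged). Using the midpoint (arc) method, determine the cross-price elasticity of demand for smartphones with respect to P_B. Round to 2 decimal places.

-1.98

ΔQ_A = 4591 − 5989 = -1398; ΔP_B = 8 − 7 = 1.
Midpoints: Q̄_A = 5290.0, P̄_B = 7.50.
ε = (ΔQ_A/Q̄_A)/(ΔP_B/P̄_B) = (-1398/5290.0)/(1/7.50) ≈ -1.98.
ε < 0: smartphones and phone cases are complements.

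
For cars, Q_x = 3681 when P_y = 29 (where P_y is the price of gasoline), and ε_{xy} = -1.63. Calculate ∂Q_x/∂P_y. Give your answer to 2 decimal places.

-206.90

ε = (∂Q_x/∂P_y)·(P_y/Q_x) ⇒ ∂Q_x/∂P_y = ε·Q_x/P_y = -1.63 × 3681/29 ≈ -206.90.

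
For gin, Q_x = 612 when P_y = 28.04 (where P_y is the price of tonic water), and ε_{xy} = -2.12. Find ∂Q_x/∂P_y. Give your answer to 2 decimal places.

-46.27

ε = (∂Q_x/∂P_y)·(P_y/Q_x) ⇒ ∂Q_x/∂P_y = ε·Q_x/P_y = -2.12 × 612/28.04 ≈ -46.27.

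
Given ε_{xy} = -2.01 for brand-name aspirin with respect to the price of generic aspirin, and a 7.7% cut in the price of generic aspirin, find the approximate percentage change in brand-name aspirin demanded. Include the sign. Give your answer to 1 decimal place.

%ΔQ ≈ ε × %ΔP of generic aspirin = -2.01 × (-7.7%) = 15.5%.
Demand for brand-name aspirin rises by about 15.5%.

15.5%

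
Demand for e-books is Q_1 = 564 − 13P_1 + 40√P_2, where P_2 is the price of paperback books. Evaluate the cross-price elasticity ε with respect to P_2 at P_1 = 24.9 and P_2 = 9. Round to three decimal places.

At P_1 = 24.9 and P_2 = 9: Q_1 = 360.3.
∂Q_1/∂P_2 = 40/(2√P_2) = 40/(2√9) = 6.6667.
ε = (∂Q_1/∂P_2)(P_2/Q_1) = 6.6667 × (9/360.3) ≈ 0.167.

0.167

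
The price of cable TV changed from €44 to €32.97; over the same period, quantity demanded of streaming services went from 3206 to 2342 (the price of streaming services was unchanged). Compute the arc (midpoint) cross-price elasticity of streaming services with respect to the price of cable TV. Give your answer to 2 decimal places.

ΔQ_A = 2342 − 3206 = -864; ΔP_B = 32.97 − 44 = -11.03.
Midpoints: Q̄_A = 2774.0, P̄_B = 38.48.
ε = (ΔQ_A/Q̄_A)/(ΔP_B/P̄_B) = (-864/2774.0)/(-11.03/38.48) ≈ 1.09.

1.09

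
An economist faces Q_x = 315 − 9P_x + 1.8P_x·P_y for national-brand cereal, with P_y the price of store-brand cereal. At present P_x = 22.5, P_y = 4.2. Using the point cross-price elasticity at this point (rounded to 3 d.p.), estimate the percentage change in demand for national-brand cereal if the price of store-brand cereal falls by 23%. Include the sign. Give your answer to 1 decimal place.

-13.8%

At P_x = 22.5, P_y = 4.2: Q_x = 282.6.
∂Q_x/∂P_y = 1.8P_x = 40.5000.
ε = (∂Q_x/∂P_y)(P_y/Q_x) = 40.5000 × 4.2/282.6 ≈ 0.602.
%ΔQ_x ≈ ε × %ΔP_y = 0.602 × (-23%) = -13.8%.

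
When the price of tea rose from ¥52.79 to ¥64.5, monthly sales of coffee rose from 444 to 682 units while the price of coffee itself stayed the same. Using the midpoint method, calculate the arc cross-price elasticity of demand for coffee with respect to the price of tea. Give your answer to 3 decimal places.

2.117

ΔQ_A = 682 − 444 = 238; ΔP_B = 64.5 − 52.79 = 11.71.
Midpoints: Q̄_A = 563.0, P̄_B = 58.64.
ε = (ΔQ_A/Q̄_A)/(ΔP_B/P̄_B) = (238/563.0)/(11.71/58.64) ≈ 2.117.
ε > 0: coffee and tea are substitutes.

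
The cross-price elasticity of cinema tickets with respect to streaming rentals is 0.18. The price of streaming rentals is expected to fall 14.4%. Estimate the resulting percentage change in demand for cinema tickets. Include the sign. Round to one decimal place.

-2.6%

%ΔQ ≈ ε × %ΔP of streaming rentals = 0.18 × (-14.4%) = -2.6%.
Demand for cinema tickets falls by about 2.6%.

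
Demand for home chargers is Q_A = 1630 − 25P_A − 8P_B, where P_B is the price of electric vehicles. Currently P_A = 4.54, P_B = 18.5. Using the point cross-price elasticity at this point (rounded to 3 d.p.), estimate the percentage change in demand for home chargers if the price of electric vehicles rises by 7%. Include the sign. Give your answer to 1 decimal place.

At P_A = 4.54, P_B = 18.5: Q_A = 1368.5.
∂Q_A/∂P_B = -8.
ε = (∂Q_A/∂P_B)(P_B/Q_A) = -8.0000 × 18.5/1368.5 ≈ -0.108.
%ΔQ_A ≈ ε × %ΔP_B = -0.108 × (7%) = -0.8%.

-0.8%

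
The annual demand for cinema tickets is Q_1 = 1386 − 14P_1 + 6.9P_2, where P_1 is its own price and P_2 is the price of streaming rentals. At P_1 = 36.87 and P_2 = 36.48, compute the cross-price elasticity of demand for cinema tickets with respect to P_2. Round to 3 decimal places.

0.224

At P_1 = 36.87 and P_2 = 36.48: Q_1 = 1121.532.
∂Q_1/∂P_2 = 6.9.
ε = (∂Q_1/∂P_2)(P_2/Q_1) = 6.9 × (36.48/1121.532) ≈ 0.224.
Since ε > 0, cinema tickets and streaming rentals are substitutes.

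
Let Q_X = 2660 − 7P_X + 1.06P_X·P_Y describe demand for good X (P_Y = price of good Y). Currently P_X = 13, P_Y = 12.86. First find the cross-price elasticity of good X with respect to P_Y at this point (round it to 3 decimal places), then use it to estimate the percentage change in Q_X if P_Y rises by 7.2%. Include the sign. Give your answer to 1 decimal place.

0.5%

At P_X = 13, P_Y = 12.86: Q_X = 2746.211.
∂Q_X/∂P_Y = 1.06P_X = 13.7800.
ε = (∂Q_X/∂P_Y)(P_Y/Q_X) = 13.7800 × 12.86/2746.211 ≈ 0.065.
%ΔQ_X ≈ ε × %ΔP_Y = 0.065 × (7.2%) = 0.5%.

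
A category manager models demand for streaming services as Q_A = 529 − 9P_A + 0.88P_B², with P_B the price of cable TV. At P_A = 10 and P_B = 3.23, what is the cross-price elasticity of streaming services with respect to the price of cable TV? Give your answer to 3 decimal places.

At P_A = 10 and P_B = 3.23: Q_A = 448.181.
∂Q_A/∂P_B = 1.76P_B = 1.76(3.23) = 5.6848.
ε = (∂Q_A/∂P_B)(P_B/Q_A) = 5.6848 × (3.23/448.181) ≈ 0.041.
ε > 0: substitutes.

0.041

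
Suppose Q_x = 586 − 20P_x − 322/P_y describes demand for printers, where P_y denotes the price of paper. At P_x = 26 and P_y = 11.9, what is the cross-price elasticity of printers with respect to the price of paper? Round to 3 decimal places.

At P_x = 26 and P_y = 11.9: Q_x = 38.941.
∂Q_x/∂P_y = 322/P_y² = 2.2739.
ε = (∂Q_x/∂P_y)(P_y/Q_x) = 2.2739 × (11.9/38.941) ≈ 0.695.
ε > 0: substitutes.

0.695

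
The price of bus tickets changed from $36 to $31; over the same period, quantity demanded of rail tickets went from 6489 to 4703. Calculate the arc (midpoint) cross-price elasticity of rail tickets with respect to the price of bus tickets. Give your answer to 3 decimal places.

2.138

ΔQ_A = 4703 − 6489 = -1786; ΔP_B = 31 − 36 = -5.
Midpoints: Q̄_A = 5596.0, P̄_B = 33.50.
ε = (ΔQ_A/Q̄_A)/(ΔP_B/P̄_B) = (-1786/5596.0)/(-5/33.50) ≈ 2.138.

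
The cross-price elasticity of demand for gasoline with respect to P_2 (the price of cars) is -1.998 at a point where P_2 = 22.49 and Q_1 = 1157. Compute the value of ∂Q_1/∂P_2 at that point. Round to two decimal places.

-102.79

ε = (∂Q_1/∂P_2)·(P_2/Q_1) ⇒ ∂Q_1/∂P_2 = ε·Q_1/P_2 = -1.998 × 1157/22.49 ≈ -102.79.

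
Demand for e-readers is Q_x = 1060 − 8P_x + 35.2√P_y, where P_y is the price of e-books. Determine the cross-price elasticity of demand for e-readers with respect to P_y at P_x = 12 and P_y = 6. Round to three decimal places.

0.041

At P_x = 12 and P_y = 6: Q_x = 1050.222.
∂Q_x/∂P_y = 35.2/(2√P_y) = 35.2/(2√6) = 7.1852.
ε = (∂Q_x/∂P_y)(P_y/Q_x) = 7.1852 × (6/1050.222) ≈ 0.041.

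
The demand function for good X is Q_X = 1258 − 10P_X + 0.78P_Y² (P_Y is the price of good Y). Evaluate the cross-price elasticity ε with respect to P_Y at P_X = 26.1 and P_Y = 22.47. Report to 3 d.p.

At P_X = 26.1 and P_Y = 22.47: Q_X = 1390.823.
∂Q_X/∂P_Y = 1.56P_Y = 1.56(22.47) = 35.0532.
ε = (∂Q_X/∂P_Y)(P_Y/Q_X) = 35.0532 × (22.47/1390.823) ≈ 0.566.

0.566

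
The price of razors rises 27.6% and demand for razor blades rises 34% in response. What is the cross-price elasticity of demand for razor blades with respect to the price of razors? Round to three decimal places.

ε = (%ΔQ of razor blades) / (%ΔP of razors) = (34%) / (27.6%) ≈ 1.232.
Positive cross-price elasticity: substitutes.

1.232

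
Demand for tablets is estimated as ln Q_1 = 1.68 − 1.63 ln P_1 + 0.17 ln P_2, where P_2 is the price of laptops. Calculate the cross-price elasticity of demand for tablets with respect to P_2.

0.17

In a log-linear (constant-elasticity) demand function, the coefficient on ln P_2 is the cross-price elasticity.
ε = 0.17. Positive, so tablets and laptops are substitutes.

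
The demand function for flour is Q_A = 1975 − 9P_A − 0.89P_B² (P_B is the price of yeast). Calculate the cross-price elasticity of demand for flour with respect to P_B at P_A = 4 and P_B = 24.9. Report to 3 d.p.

-0.796

At P_A = 4 and P_B = 24.9: Q_A = 1387.191.
∂Q_A/∂P_B = -1.78P_B = -1.78(24.9) = -44.3220.
ε = (∂Q_A/∂P_B)(P_B/Q_A) = -44.3220 × (24.9/1387.191) ≈ -0.796.
ε < 0: complements.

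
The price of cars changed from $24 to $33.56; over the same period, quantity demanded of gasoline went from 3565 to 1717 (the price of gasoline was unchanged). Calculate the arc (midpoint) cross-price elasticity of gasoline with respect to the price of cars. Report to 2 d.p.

-2.11

ΔQ_A = 1717 − 3565 = -1848; ΔP_B = 33.56 − 24 = 9.56.
Midpoints: Q̄_A = 2641.0, P̄_B = 28.78.
ε = (ΔQ_A/Q̄_A)/(ΔP_B/P̄_B) = (-1848/2641.0)/(9.56/28.78) ≈ -2.11.
ε < 0: gasoline and cars are complements.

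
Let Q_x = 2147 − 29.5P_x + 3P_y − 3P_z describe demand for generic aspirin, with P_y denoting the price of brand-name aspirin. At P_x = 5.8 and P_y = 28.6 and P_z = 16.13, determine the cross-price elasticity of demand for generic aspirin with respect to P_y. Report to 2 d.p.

At P_x = 5.8 and P_y = 28.6 and P_z = 16.13: Q_x = 2013.31.
∂Q_x/∂P_y = 3.
ε = (∂Q_x/∂P_y)(P_y/Q_x) = 3 × (28.6/2013.31) ≈ 0.04.

0.04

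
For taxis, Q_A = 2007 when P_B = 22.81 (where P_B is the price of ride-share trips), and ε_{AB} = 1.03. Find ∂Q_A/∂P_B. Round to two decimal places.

90.63

ε = (∂Q_A/∂P_B)·(P_B/Q_A) ⇒ ∂Q_A/∂P_B = ε·Q_A/P_B = 1.03 × 2007/22.81 ≈ 90.63.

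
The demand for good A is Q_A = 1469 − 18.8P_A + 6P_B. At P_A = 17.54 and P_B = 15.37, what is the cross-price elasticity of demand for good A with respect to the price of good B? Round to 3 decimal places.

0.075

At P_A = 17.54 and P_B = 15.37: Q_A = 1231.468.
∂Q_A/∂P_B = 6.
ε = (∂Q_A/∂P_B)(P_B/Q_A) = 6 × (15.37/1231.468) ≈ 0.075.
Since ε > 0, good A and good B are substitutes.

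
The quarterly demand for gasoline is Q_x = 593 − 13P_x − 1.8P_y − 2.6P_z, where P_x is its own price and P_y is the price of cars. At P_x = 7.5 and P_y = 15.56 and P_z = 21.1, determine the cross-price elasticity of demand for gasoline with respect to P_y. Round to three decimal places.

-0.068

At P_x = 7.5 and P_y = 15.56 and P_z = 21.1: Q_x = 412.632.
∂Q_x/∂P_y = -1.8.
ε = (∂Q_x/∂P_y)(P_y/Q_x) = -1.8 × (15.56/412.632) ≈ -0.068.
Since ε < 0, gasoline and cars are complements.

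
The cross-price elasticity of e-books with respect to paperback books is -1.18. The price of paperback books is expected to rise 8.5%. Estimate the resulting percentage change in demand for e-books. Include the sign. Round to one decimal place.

-10.0%

%ΔQ ≈ ε × %ΔP of paperback books = -1.18 × (8.5%) = -10.0%.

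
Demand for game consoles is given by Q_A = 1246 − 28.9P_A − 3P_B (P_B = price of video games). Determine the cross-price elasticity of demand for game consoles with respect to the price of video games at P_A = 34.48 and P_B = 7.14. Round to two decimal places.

-0.09

At P_A = 34.48 and P_B = 7.14: Q_A = 228.108.
∂Q_A/∂P_B = -3.
ε = (∂Q_A/∂P_B)(P_B/Q_A) = -3 × (7.14/228.108) ≈ -0.09.
Since ε < 0, game consoles and video games are complements.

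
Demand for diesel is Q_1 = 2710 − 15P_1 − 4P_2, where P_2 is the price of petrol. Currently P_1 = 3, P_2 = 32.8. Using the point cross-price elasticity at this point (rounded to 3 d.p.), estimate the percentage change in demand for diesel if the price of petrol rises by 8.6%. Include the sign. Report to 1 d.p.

-0.4%

At P_1 = 3, P_2 = 32.8: Q_1 = 2533.8.
∂Q_1/∂P_2 = -4.
ε = (∂Q_1/∂P_2)(P_2/Q_1) = -4.0000 × 32.8/2533.8 ≈ -0.052.
%ΔQ_1 ≈ ε × %ΔP_2 = -0.052 × (8.6%) = -0.4%.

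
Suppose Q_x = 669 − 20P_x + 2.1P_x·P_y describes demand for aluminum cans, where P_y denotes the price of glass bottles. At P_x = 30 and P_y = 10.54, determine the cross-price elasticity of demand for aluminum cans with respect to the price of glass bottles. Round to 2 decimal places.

At P_x = 30 and P_y = 10.54: Q_x = 733.02.
∂Q_x/∂P_y = 2.1P_x = 2.1(30) = 63.0000.
ε = (∂Q_x/∂P_y)(P_y/Q_x) = 63.0000 × (10.54/733.02) ≈ 0.91.
ε > 0: substitutes.

0.91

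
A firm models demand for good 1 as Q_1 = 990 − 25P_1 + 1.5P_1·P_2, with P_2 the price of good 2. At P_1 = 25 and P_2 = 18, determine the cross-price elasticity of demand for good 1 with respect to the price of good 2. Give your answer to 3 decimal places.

0.649

At P_1 = 25 and P_2 = 18: Q_1 = 1040.
∂Q_1/∂P_2 = 1.5P_1 = 1.5(25) = 37.5000.
ε = (∂Q_1/∂P_2)(P_2/Q_1) = 37.5000 × (18/1040) ≈ 0.649.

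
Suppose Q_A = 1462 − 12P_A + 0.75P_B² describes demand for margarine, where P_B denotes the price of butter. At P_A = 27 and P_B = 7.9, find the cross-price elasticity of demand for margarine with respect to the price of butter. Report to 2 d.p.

At P_A = 27 and P_B = 7.9: Q_A = 1184.807.
∂Q_A/∂P_B = 1.5P_B = 1.5(7.9) = 11.8500.
ε = (∂Q_A/∂P_B)(P_B/Q_A) = 11.8500 × (7.9/1184.807) ≈ 0.08.
ε > 0: substitutes.

0.08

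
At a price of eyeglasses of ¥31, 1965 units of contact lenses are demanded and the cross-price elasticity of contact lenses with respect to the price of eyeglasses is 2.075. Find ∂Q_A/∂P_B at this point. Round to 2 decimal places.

ε = (∂Q_A/∂P_B)·(P_B/Q_A) ⇒ ∂Q_A/∂P_B = ε·Q_A/P_B = 2.075 × 1965/31 ≈ 131.53.

131.53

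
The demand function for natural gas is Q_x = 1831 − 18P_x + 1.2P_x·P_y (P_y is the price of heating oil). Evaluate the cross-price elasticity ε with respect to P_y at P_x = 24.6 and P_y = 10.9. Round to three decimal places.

0.188

At P_x = 24.6 and P_y = 10.9: Q_x = 1709.968.
∂Q_x/∂P_y = 1.2P_x = 1.2(24.6) = 29.5200.
ε = (∂Q_x/∂P_y)(P_y/Q_x) = 29.5200 × (10.9/1709.968) ≈ 0.188.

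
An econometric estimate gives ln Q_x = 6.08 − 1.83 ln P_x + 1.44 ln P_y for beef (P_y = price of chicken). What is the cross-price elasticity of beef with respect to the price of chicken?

In a log-linear (constant-elasticity) demand function, the coefficient on ln P_y is the cross-price elasticity.
ε = 1.44. Positive, so beef and chicken are substitutes.

1.44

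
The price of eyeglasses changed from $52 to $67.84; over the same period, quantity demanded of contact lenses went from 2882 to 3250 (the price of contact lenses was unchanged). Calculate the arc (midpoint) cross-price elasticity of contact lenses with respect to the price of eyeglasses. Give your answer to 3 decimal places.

0.454

ΔQ_A = 3250 − 2882 = 368; ΔP_B = 67.84 − 52 = 15.84.
Midpoints: Q̄_A = 3066.0, P̄_B = 59.92.
ε = (ΔQ_A/Q̄_A)/(ΔP_B/P̄_B) = (368/3066.0)/(15.84/59.92) ≈ 0.454.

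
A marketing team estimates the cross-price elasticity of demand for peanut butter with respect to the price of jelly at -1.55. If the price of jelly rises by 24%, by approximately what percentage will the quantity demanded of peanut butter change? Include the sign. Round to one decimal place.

%ΔQ ≈ ε × %ΔP of jelly = -1.55 × (24%) = -37.2%.

-37.2%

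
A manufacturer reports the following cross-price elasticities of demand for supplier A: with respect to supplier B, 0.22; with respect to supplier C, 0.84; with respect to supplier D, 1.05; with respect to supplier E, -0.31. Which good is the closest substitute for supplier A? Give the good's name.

supplier D

Substitutes have ε > 0. Among the positive values, 1.05 (supplier D) is largest.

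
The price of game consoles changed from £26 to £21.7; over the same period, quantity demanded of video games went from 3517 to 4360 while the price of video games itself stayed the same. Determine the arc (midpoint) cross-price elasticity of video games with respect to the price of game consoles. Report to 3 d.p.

ΔQ_A = 4360 − 3517 = 843; ΔP_B = 21.7 − 26 = -4.3.
Midpoints: Q̄_A = 3938.5, P̄_B = 23.85.
ε = (ΔQ_A/Q̄_A)/(ΔP_B/P̄_B) = (843/3938.5)/(-4.3/23.85) ≈ -1.187.

-1.187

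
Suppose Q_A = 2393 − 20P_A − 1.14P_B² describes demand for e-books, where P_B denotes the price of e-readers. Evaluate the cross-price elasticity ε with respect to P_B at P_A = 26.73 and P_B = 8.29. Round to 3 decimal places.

At P_A = 26.73 and P_B = 8.29: Q_A = 1780.055.
∂Q_A/∂P_B = -2.28P_B = -2.28(8.29) = -18.9012.
ε = (∂Q_A/∂P_B)(P_B/Q_A) = -18.9012 × (8.29/1780.055) ≈ -0.088.
ε < 0: complements.

-0.088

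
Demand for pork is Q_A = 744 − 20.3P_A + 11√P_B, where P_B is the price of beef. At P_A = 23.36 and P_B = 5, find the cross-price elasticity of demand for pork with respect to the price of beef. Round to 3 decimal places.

0.042

At P_A = 23.36 and P_B = 5: Q_A = 294.389.
∂Q_A/∂P_B = 11/(2√P_B) = 11/(2√5) = 2.4597.
ε = (∂Q_A/∂P_B)(P_B/Q_A) = 2.4597 × (5/294.389) ≈ 0.042.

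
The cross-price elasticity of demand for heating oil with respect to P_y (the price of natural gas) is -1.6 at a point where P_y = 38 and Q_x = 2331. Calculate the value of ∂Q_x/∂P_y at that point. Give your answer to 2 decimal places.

ε = (∂Q_x/∂P_y)·(P_y/Q_x) ⇒ ∂Q_x/∂P_y = ε·Q_x/P_y = -1.6 × 2331/38 ≈ -98.15.

-98.15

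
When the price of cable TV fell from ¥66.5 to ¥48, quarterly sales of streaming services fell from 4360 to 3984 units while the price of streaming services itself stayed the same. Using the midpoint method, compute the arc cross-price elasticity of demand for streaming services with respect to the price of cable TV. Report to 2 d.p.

0.28

ΔQ_A = 3984 − 4360 = -376; ΔP_B = 48 − 66.5 = -18.5.
Midpoints: Q̄_A = 4172.0, P̄_B = 57.25.
ε = (ΔQ_A/Q̄_A)/(ΔP_B/P̄_B) = (-376/4172.0)/(-18.5/57.25) ≈ 0.28.
ε > 0: streaming services and cable TV are substitutes.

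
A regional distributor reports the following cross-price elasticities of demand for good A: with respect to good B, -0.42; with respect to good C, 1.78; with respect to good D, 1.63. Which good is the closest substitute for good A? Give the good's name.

Substitutes have ε > 0. Among the positive values, 1.78 (good C) is largest.

good C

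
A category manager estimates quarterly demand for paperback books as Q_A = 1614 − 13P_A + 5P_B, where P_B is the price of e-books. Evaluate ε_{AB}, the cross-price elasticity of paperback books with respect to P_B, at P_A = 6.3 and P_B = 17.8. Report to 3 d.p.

At P_A = 6.3 and P_B = 17.8: Q_A = 1621.1.
∂Q_A/∂P_B = 5.
ε = (∂Q_A/∂P_B)(P_B/Q_A) = 5 × (17.8/1621.1) ≈ 0.055.

0.055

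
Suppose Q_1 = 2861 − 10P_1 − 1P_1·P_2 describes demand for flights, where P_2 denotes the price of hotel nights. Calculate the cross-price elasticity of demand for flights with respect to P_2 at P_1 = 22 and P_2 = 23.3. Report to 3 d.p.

At P_1 = 22 and P_2 = 23.3: Q_1 = 2128.4.
∂Q_1/∂P_2 = -1P_1 = -1(22) = -22.0000.
ε = (∂Q_1/∂P_2)(P_2/Q_1) = -22.0000 × (23.3/2128.4) ≈ -0.241.

-0.241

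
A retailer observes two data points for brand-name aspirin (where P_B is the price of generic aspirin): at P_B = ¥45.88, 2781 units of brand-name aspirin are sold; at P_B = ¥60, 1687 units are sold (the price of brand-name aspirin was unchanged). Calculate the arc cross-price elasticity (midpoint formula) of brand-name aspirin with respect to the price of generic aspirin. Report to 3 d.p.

-1.836

ΔQ_A = 1687 − 2781 = -1094; ΔP_B = 60 − 45.88 = 14.12.
Midpoints: Q̄_A = 2234.0, P̄_B = 52.94.
ε = (ΔQ_A/Q̄_A)/(ΔP_B/P̄_B) = (-1094/2234.0)/(14.12/52.94) ≈ -1.836.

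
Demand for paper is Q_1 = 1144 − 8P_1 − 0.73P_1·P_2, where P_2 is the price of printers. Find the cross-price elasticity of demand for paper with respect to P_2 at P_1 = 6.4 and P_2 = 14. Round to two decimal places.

At P_1 = 6.4 and P_2 = 14: Q_1 = 1027.392.
∂Q_1/∂P_2 = -0.73P_1 = -0.73(6.4) = -4.6720.
ε = (∂Q_1/∂P_2)(P_2/Q_1) = -4.6720 × (14/1027.392) ≈ -0.06.
ε < 0: complements.

-0.06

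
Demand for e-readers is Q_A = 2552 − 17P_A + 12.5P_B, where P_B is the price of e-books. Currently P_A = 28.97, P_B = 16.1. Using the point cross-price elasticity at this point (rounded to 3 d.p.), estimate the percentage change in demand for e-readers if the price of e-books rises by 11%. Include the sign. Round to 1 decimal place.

At P_A = 28.97, P_B = 16.1: Q_A = 2260.76.
∂Q_A/∂P_B = 12.5.
ε = (∂Q_A/∂P_B)(P_B/Q_A) = 12.5000 × 16.1/2260.76 ≈ 0.089.
%ΔQ_A ≈ ε × %ΔP_B = 0.089 × (11%) = 1.0%.

1.0%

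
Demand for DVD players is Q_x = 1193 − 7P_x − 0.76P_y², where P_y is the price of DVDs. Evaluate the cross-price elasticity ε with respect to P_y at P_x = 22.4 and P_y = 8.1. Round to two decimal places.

At P_x = 22.4 and P_y = 8.1: Q_x = 986.336.
∂Q_x/∂P_y = -1.52P_y = -1.52(8.1) = -12.3120.
ε = (∂Q_x/∂P_y)(P_y/Q_x) = -12.3120 × (8.1/986.336) ≈ -0.10.
ε < 0: complements.

-0.10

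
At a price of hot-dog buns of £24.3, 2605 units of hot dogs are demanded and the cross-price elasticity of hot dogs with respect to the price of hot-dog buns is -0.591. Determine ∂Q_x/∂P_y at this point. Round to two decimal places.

ε = (∂Q_x/∂P_y)·(P_y/Q_x) ⇒ ∂Q_x/∂P_y = ε·Q_x/P_y = -0.591 × 2605/24.3 ≈ -63.36.

-63.36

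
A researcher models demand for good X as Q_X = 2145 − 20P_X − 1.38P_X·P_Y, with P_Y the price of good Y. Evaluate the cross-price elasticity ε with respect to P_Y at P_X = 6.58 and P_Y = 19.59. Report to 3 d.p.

-0.097

At P_X = 6.58 and P_Y = 19.59: Q_X = 1835.515.
∂Q_X/∂P_Y = -1.38P_X = -1.38(6.58) = -9.0804.
ε = (∂Q_X/∂P_Y)(P_Y/Q_X) = -9.0804 × (19.59/1835.515) ≈ -0.097.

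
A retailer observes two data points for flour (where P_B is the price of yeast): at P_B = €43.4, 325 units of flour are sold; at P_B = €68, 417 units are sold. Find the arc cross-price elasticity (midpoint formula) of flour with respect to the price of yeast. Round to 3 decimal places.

ΔQ_A = 417 − 325 = 92; ΔP_B = 68 − 43.4 = 24.6.
Midpoints: Q̄_A = 371.0, P̄_B = 55.70.
ε = (ΔQ_A/Q̄_A)/(ΔP_B/P̄_B) = (92/371.0)/(24.6/55.70) ≈ 0.561.
ε > 0: flour and yeast are substitutes.

0.561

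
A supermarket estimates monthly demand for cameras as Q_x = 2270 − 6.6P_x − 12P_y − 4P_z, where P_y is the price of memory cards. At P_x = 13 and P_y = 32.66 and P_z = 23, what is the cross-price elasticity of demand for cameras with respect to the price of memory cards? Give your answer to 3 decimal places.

At P_x = 13 and P_y = 32.66 and P_z = 23: Q_x = 1700.28.
∂Q_x/∂P_y = -12.
ε = (∂Q_x/∂P_y)(P_y/Q_x) = -12 × (32.66/1700.28) ≈ -0.231.
Since ε < 0, cameras and memory cards are complements.

-0.231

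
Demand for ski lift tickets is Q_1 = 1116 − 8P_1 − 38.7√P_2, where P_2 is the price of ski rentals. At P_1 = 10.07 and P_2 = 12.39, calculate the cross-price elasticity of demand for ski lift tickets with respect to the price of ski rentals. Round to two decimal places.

At P_1 = 10.07 and P_2 = 12.39: Q_1 = 899.218.
∂Q_1/∂P_2 = -38.7/(2√P_2) = -38.7/(2√12.39) = -5.4972.
ε = (∂Q_1/∂P_2)(P_2/Q_1) = -5.4972 × (12.39/899.218) ≈ -0.08.

-0.08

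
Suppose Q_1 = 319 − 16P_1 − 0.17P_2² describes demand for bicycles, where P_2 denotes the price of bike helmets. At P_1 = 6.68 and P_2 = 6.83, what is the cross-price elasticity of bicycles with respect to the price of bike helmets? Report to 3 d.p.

-0.078

At P_1 = 6.68 and P_2 = 6.83: Q_1 = 204.190.
∂Q_1/∂P_2 = -0.34P_2 = -0.34(6.83) = -2.3222.
ε = (∂Q_1/∂P_2)(P_2/Q_1) = -2.3222 × (6.83/204.190) ≈ -0.078.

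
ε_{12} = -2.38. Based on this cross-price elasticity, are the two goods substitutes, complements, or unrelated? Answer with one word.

complements

ε = -2.38 < 0, so a higher price of good 2 lowers demand for good 1: complements.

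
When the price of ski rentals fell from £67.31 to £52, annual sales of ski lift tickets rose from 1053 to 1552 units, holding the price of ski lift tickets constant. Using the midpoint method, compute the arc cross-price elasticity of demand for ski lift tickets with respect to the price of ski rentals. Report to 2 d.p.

-1.49

ΔQ_A = 1552 − 1053 = 499; ΔP_B = 52 − 67.31 = -15.31.
Midpoints: Q̄_A = 1302.5, P̄_B = 59.66.
ε = (ΔQ_A/Q̄_A)/(ΔP_B/P̄_B) = (499/1302.5)/(-15.31/59.66) ≈ -1.49.
ε < 0: ski lift tickets and ski rentals are complements.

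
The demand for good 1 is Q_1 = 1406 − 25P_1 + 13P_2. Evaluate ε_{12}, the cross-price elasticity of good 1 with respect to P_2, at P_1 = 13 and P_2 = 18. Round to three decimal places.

At P_1 = 13 and P_2 = 18: Q_1 = 1315.
∂Q_1/∂P_2 = 13.
ε = (∂Q_1/∂P_2)(P_2/Q_1) = 13 × (18/1315) ≈ 0.178.

0.178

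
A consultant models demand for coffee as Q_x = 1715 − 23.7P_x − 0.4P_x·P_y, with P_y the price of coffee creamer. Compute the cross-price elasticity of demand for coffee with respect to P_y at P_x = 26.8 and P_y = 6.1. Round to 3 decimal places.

-0.064

At P_x = 26.8 and P_y = 6.1: Q_x = 1014.448.
∂Q_x/∂P_y = -0.4P_x = -0.4(26.8) = -10.7200.
ε = (∂Q_x/∂P_y)(P_y/Q_x) = -10.7200 × (6.1/1014.448) ≈ -0.064.
ε < 0: complements.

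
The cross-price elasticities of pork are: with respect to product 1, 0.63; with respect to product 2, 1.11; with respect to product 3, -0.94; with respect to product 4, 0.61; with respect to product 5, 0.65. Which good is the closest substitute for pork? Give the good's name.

product 2

Substitutes have ε > 0. Among the positive values, 1.11 (product 2) is largest.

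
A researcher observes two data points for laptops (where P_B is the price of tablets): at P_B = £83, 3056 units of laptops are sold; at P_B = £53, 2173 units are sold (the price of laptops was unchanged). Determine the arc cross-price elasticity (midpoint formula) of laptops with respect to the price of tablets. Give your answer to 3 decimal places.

0.766

ΔQ_A = 2173 − 3056 = -883; ΔP_B = 53 − 83 = -30.
Midpoints: Q̄_A = 2614.5, P̄_B = 68.00.
ε = (ΔQ_A/Q̄_A)/(ΔP_B/P̄_B) = (-883/2614.5)/(-30/68.00) ≈ 0.766.
ε > 0: laptops and tablets are substitutes.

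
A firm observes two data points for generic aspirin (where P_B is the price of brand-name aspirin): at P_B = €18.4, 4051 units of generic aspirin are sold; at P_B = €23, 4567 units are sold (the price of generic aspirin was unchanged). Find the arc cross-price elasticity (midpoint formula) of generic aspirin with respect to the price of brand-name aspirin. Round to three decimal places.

0.539

ΔQ_A = 4567 − 4051 = 516; ΔP_B = 23 − 18.4 = 4.6.
Midpoints: Q̄_A = 4309.0, P̄_B = 20.70.
ε = (ΔQ_A/Q̄_A)/(ΔP_B/P̄_B) = (516/4309.0)/(4.6/20.70) ≈ 0.539.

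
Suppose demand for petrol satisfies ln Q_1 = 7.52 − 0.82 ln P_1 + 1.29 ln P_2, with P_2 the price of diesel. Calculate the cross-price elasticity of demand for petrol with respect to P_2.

In a log-linear (constant-elasticity) demand function, the coefficient on ln P_2 is the cross-price elasticity.
ε = 1.29. Positive, so petrol and diesel are substitutes.

1.29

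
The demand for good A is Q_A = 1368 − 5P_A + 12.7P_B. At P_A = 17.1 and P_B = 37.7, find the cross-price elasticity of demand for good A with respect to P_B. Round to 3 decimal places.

0.272

At P_A = 17.1 and P_B = 37.7: Q_A = 1761.29.
∂Q_A/∂P_B = 12.7.
ε = (∂Q_A/∂P_B)(P_B/Q_A) = 12.7 × (37.7/1761.29) ≈ 0.272.
Since ε > 0, good A and good B are substitutes.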